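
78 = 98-20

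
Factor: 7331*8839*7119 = 3^2* 7^1*113^1*7331^1 * 8839^1 = 461302009371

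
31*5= 155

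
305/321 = 305/321= 0.95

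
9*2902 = 26118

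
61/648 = 61/648  =  0.09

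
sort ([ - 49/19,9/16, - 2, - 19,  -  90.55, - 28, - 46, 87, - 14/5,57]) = [ - 90.55, - 46 , - 28 , - 19,  -  14/5,  -  49/19, - 2,9/16 , 57,87]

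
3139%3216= 3139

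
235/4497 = 235/4497 = 0.05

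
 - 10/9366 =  - 1 + 4678/4683 =- 0.00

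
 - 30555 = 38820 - 69375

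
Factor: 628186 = 2^1*13^1 * 37^1 * 653^1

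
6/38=3/19 = 0.16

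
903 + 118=1021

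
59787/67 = 892  +  23/67 = 892.34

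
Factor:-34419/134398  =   - 21/82=- 2^ ( - 1)*3^1*7^1*41^ ( - 1)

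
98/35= 14/5 = 2.80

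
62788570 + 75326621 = 138115191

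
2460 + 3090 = 5550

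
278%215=63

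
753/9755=753/9755 = 0.08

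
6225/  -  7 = -6225/7  =  -889.29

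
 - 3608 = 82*(-44 )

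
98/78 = 1 + 10/39=1.26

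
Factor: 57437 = 19^1 *3023^1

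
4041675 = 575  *7029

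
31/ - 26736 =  - 1 + 26705/26736 = - 0.00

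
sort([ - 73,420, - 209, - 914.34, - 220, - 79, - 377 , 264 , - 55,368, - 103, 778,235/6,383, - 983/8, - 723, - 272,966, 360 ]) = [  -  914.34, - 723,-377, - 272, - 220,- 209, - 983/8, - 103, - 79,  -  73,  -  55 , 235/6,264, 360,368,383, 420, 778, 966] 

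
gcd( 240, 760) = 40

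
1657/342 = 4 + 289/342 = 4.85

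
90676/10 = 9067+3/5=9067.60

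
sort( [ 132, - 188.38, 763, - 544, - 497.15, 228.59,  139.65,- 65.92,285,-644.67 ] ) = [- 644.67 ,  -  544,-497.15, - 188.38,  -  65.92,132, 139.65,228.59,285 , 763 ] 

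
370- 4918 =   -  4548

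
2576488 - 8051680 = - 5475192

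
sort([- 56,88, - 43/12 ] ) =[ - 56, - 43/12, 88]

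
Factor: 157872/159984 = 299/303 = 3^(  -  1)*13^1*23^1*101^(-1 ) 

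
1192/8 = 149  =  149.00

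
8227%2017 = 159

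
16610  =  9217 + 7393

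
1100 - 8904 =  - 7804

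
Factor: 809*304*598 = 147069728= 2^5*13^1*19^1*23^1 * 809^1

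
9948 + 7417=17365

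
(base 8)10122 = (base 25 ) 6H3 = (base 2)1000001010010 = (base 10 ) 4178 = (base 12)2502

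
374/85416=187/42708 = 0.00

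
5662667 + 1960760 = 7623427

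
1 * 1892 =1892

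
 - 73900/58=-1275 + 25/29 = -1274.14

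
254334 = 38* 6693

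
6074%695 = 514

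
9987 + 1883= 11870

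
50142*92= 4613064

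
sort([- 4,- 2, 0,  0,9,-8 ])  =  [ - 8, - 4, - 2 , 0,0,9 ]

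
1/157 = 1/157 = 0.01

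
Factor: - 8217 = - 3^2*11^1*83^1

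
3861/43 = 89+34/43 = 89.79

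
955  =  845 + 110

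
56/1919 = 56/1919=0.03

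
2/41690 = 1/20845 = 0.00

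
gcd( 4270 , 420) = 70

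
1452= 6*242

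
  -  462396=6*(  -  77066)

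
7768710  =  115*67554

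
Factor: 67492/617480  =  47/430 = 2^( - 1) * 5^( -1)*43^ (-1)*47^1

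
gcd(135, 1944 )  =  27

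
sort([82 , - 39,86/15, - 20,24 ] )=[ -39, - 20, 86/15,24,82 ]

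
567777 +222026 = 789803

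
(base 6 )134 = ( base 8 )72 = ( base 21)2g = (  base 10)58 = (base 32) 1q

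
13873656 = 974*14244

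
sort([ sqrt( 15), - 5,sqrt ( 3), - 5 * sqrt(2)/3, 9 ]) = [-5 , - 5*sqrt (2) /3, sqrt(3), sqrt(15), 9]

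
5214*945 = 4927230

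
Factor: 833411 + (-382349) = 2^1*3^3*8353^1 = 451062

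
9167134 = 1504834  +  7662300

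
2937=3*979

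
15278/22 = 7639/11 =694.45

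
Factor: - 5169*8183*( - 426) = 18018916902 = 2^1*3^2*7^2*71^1*167^1 * 1723^1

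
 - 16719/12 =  - 5573/4  =  - 1393.25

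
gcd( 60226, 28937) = 1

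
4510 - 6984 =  - 2474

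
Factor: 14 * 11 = 2^1*7^1*11^1 = 154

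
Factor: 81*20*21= 34020 = 2^2*3^5*5^1*7^1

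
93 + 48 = 141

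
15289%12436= 2853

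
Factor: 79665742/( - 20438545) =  - 2^1*5^(-1 )*13^1*43^ ( -1 )*331^1*9257^1* 95063^( - 1)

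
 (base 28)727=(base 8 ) 12657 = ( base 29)6hc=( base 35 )4IL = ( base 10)5551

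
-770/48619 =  - 1+47849/48619 = -0.02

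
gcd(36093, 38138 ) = 1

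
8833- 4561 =4272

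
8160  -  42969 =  - 34809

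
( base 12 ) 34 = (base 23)1h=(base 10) 40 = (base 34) 16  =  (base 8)50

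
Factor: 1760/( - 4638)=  - 880/2319 = - 2^4* 3^( - 1)*5^1*11^1*773^( - 1) 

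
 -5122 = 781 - 5903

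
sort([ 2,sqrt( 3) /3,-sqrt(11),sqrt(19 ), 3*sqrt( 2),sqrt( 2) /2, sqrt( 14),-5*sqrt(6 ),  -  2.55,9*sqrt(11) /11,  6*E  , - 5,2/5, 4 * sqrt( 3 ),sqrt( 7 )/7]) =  [ - 5*sqrt( 6 ), - 5,- sqrt( 11),-2.55, sqrt(7)/7, 2/5, sqrt (3 )/3 , sqrt( 2)/2, 2, 9 * sqrt (11) /11,sqrt( 14 ),  3*sqrt( 2 ), sqrt( 19 ), 4*sqrt( 3 ),6*E]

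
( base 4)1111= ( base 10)85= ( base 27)34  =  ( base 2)1010101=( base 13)67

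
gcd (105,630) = 105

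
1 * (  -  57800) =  - 57800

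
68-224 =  - 156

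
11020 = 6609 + 4411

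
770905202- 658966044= 111939158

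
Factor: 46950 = 2^1*3^1*5^2*313^1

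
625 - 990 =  - 365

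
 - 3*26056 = -78168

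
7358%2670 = 2018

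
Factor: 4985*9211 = 5^1 *61^1* 151^1*997^1 = 45916835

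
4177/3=4177/3 =1392.33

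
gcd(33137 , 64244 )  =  1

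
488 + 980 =1468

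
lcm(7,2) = 14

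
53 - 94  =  -41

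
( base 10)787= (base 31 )pc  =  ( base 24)18j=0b1100010011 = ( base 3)1002011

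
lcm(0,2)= 0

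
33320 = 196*170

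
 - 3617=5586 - 9203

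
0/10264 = 0 = 0.00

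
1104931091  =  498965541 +605965550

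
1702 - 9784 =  - 8082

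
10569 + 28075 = 38644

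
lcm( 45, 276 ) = 4140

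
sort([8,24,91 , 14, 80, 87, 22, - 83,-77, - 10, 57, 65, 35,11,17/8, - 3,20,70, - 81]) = [ - 83,  -  81, - 77, - 10, - 3, 17/8,  8,11,14, 20,22, 24,35,57,  65, 70,80,  87,91]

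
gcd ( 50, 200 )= 50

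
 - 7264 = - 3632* 2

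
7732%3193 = 1346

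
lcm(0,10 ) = 0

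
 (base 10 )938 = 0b1110101010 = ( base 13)572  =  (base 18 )2G2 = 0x3AA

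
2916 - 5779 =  - 2863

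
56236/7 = 8033 + 5/7=8033.71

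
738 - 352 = 386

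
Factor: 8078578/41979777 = 2^1 * 3^( - 1) * 7^( -1) * 41^( - 1 )*53^1*48757^( - 1)*76213^1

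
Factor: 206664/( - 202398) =-2^2*7^(-1) * 61^( - 1)*109^1 =- 436/427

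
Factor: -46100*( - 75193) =3466397300 = 2^2*5^2*461^1*  75193^1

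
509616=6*84936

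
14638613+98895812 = 113534425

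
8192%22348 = 8192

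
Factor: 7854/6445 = 2^1*3^1*5^(  -  1 )*7^1*11^1*17^1*1289^( - 1) 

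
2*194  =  388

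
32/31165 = 32/31165  =  0.00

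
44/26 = 22/13=1.69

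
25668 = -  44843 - -70511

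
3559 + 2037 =5596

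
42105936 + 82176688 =124282624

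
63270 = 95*666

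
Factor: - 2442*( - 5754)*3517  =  2^2*3^2*7^1 * 11^1*37^1*137^1 * 3517^1 = 49418309556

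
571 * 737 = 420827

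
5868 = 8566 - 2698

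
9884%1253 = 1113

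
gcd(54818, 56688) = 2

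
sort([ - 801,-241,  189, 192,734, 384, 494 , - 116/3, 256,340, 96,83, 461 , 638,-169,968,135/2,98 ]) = [ - 801, - 241, - 169,-116/3,135/2,83,  96 , 98, 189,192,256,340, 384,461,494,638, 734,968 ] 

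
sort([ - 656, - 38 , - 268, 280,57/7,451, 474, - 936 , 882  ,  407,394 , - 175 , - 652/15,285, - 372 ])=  [ - 936, - 656, - 372, - 268,-175, - 652/15, - 38, 57/7, 280,285, 394,407, 451,474 , 882]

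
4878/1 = 4878 = 4878.00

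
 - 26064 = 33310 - 59374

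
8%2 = 0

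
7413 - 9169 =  - 1756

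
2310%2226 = 84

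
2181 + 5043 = 7224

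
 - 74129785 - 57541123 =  - 131670908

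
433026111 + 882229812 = 1315255923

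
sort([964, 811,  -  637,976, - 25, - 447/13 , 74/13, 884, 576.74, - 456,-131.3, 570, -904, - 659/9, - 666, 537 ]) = [- 904,-666,  -  637, - 456, - 131.3 , -659/9,-447/13,-25,74/13, 537, 570, 576.74,811, 884, 964,976]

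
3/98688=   1/32896 = 0.00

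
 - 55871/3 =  - 55871/3 =- 18623.67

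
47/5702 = 47/5702 = 0.01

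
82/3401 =82/3401 = 0.02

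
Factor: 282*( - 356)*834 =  - 2^4*3^2*47^1*89^1*139^1 =- 83726928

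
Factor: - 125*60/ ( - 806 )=2^1*3^1*5^4*13^( - 1)*31^( - 1)= 3750/403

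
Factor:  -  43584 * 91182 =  - 2^7 * 3^2*7^1*13^1*167^1 * 227^1 = - 3974076288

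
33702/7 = 33702/7 = 4814.57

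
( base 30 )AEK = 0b10010011100000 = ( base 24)G98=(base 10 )9440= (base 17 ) 1FB5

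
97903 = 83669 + 14234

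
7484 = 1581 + 5903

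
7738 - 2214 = 5524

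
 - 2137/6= - 2137/6 = - 356.17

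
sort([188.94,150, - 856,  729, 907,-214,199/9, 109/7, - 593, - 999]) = [  -  999, - 856, - 593, - 214, 109/7,  199/9, 150, 188.94, 729, 907 ]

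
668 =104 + 564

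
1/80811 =1/80811= 0.00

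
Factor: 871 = 13^1 *67^1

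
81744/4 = 20436  =  20436.00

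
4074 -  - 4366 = 8440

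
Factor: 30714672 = 2^4*3^1*659^1*971^1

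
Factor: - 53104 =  - 2^4*3319^1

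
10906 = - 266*(-41)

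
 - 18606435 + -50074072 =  - 68680507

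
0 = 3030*0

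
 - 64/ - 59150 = 32/29575  =  0.00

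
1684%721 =242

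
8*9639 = 77112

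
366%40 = 6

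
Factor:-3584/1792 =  - 2^1 = - 2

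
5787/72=80 + 3/8 = 80.38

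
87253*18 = 1570554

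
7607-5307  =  2300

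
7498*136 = 1019728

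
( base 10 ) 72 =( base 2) 1001000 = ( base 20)3C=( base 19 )3F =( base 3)2200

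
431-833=-402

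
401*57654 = 23119254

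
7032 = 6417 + 615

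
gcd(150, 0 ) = 150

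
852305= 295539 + 556766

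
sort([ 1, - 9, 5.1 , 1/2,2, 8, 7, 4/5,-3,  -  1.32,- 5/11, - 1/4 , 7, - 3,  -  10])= [-10,  -  9,-3, - 3, - 1.32, -5/11, - 1/4, 1/2,4/5,1,  2, 5.1,7,7, 8 ]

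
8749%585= 559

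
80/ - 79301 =- 1 + 79221/79301 = - 0.00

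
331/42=331/42 = 7.88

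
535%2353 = 535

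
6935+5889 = 12824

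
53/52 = 1 + 1/52 = 1.02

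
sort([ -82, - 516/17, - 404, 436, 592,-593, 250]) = [-593,-404, - 82, - 516/17, 250,436,592]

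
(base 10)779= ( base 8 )1413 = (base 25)164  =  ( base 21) 1g2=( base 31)P4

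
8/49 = 8/49 = 0.16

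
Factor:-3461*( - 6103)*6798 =2^1*3^1*11^1*17^1* 103^1 * 359^1*3461^1 = 143590639434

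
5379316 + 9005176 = 14384492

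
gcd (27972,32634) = 4662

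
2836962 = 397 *7146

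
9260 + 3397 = 12657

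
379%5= 4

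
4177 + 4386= 8563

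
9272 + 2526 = 11798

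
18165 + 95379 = 113544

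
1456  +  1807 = 3263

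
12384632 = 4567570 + 7817062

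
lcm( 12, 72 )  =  72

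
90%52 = 38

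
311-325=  - 14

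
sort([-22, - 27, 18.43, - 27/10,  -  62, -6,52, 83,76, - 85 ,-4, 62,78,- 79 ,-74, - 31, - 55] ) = [-85,-79,  -  74, - 62,-55, - 31,-27,-22,-6, - 4, - 27/10,18.43,52,62,76, 78,83]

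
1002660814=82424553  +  920236261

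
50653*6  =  303918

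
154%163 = 154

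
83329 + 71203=154532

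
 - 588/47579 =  - 12/971 = - 0.01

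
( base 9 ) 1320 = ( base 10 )990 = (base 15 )460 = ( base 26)1C2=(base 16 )3de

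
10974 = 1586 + 9388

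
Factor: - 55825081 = -13^1*4294237^1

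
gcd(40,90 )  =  10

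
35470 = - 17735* (- 2 )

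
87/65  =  87/65 = 1.34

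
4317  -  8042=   -  3725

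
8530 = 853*10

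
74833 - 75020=  -  187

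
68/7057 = 68/7057 = 0.01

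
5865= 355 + 5510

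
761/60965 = 761/60965 = 0.01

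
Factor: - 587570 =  - 2^1*5^1*58757^1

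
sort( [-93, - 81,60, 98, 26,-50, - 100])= [ - 100, - 93, -81, - 50,26 , 60 , 98 ]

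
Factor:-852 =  - 2^2* 3^1*71^1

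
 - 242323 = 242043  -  484366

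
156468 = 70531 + 85937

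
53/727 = 53/727 = 0.07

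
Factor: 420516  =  2^2*3^2*11681^1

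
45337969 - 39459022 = 5878947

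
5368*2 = 10736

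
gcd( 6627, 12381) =3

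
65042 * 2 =130084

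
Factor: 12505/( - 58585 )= - 41^1*61^1 * 11717^( -1)=- 2501/11717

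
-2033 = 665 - 2698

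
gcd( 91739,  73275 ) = 1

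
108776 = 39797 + 68979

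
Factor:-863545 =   -  5^1*172709^1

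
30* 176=5280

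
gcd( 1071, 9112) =17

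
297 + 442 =739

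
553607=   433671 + 119936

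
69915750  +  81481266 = 151397016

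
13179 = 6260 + 6919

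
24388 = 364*67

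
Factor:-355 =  - 5^1*71^1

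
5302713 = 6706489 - 1403776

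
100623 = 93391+7232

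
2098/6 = 349+ 2/3 = 349.67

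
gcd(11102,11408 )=2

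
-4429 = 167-4596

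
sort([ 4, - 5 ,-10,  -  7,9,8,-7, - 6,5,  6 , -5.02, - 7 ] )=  [ - 10,  -  7,- 7, - 7,  -  6, - 5.02,  -  5,4,5,6,8,9] 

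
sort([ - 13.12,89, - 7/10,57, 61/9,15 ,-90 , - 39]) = [ - 90, - 39,-13.12, - 7/10,61/9, 15 , 57 , 89 ]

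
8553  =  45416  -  36863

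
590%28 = 2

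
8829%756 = 513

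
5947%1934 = 145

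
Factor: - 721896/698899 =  - 2^3*3^1*7^1*4297^1  *  698899^(-1)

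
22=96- 74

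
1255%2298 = 1255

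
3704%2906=798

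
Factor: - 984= - 2^3*3^1  *  41^1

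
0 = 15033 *0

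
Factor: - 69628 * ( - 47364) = 2^4*3^1*13^2*103^1*3947^1=   3297860592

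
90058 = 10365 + 79693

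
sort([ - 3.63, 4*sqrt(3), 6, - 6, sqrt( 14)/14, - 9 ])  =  [ - 9, - 6, - 3.63, sqrt( 14)/14, 6,4*sqrt(3) ]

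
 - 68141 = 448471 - 516612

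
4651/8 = 4651/8 = 581.38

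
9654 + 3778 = 13432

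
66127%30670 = 4787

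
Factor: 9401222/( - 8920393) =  - 2^1*17^( - 1) * 43^( - 1)* 47^1*103^1 * 971^1*12203^( - 1 )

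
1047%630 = 417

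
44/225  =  44/225 = 0.20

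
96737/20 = 4836 + 17/20 = 4836.85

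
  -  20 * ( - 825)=16500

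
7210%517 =489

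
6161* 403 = 2482883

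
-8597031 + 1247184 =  - 7349847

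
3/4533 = 1/1511 = 0.00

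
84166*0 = 0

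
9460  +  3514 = 12974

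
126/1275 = 42/425 = 0.10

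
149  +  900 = 1049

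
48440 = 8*6055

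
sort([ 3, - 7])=[-7, 3]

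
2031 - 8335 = -6304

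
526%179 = 168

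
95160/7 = 95160/7 = 13594.29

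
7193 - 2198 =4995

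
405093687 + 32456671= 437550358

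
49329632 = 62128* 794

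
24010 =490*49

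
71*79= 5609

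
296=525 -229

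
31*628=19468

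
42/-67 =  - 42/67=-0.63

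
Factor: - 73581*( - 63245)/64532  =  2^( -2) * 3^1*5^1*7^1*17^(  -  1)*73^( - 1)*139^1*24527^1 =357971565/4964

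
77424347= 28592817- - 48831530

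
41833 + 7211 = 49044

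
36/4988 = 9/1247 = 0.01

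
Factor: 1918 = 2^1*7^1 * 137^1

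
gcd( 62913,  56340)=939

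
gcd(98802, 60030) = 18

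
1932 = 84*23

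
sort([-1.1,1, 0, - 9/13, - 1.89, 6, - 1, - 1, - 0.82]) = [  -  1.89, - 1.1,- 1, - 1, - 0.82, - 9/13, 0,  1, 6 ]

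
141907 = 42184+99723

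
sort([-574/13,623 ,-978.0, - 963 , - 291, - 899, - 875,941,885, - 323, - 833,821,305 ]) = [ - 978.0 , - 963, - 899, - 875,-833, - 323, - 291, - 574/13,305,623,821,885, 941 ]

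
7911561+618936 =8530497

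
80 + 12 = 92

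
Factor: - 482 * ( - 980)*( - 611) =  - 288611960 =- 2^3*5^1*7^2*13^1*47^1*241^1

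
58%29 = 0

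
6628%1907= 907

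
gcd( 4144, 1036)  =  1036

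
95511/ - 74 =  - 1291 + 23/74 = -1290.69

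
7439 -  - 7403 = 14842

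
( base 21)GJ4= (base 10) 7459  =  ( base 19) 11cb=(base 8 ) 16443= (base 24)cmj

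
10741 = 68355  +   - 57614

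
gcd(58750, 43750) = 1250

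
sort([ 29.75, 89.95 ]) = [ 29.75,89.95]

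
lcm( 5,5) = 5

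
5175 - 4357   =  818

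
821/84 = 821/84 = 9.77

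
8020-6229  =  1791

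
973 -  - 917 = 1890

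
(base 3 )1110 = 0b100111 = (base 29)1A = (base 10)39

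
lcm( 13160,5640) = 39480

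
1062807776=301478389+761329387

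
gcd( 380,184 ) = 4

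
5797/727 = 5797/727 = 7.97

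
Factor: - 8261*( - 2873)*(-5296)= - 125694485488= - 2^4 * 11^1*13^2*17^1*331^1*751^1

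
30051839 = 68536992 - 38485153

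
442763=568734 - 125971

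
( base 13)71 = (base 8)134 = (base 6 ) 232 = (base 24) 3k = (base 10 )92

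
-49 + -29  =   - 78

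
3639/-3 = - 1213/1 =- 1213.00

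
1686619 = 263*6413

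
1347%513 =321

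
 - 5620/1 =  - 5620= -5620.00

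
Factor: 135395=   5^1*13^1*2083^1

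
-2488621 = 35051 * ( - 71 )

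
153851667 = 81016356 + 72835311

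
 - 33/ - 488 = 33/488 = 0.07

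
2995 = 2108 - -887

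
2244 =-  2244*(  -  1 ) 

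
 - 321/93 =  - 107/31 = -3.45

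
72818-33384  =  39434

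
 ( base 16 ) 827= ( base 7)6041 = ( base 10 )2087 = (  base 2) 100000100111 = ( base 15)942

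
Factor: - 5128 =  - 2^3*641^1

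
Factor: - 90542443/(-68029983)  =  3^(  -  3 )*7^( - 2 )*51421^( - 1)* 90542443^1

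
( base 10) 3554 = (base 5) 103204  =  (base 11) 2741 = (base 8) 6742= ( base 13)1805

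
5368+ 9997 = 15365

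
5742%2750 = 242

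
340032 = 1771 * 192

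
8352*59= 492768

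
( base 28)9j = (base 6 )1131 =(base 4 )10033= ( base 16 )10f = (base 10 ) 271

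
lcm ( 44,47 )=2068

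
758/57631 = 758/57631= 0.01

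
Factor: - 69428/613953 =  - 2^2*3^(  -  3 ) * 17^1*1021^1*22739^( - 1 )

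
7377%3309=759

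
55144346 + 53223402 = 108367748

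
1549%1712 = 1549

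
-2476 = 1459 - 3935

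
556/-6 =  - 278/3= -92.67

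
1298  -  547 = 751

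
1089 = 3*363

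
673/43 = 673/43 = 15.65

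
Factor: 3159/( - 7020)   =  - 9/20=-2^( - 2 ) * 3^2*5^( - 1) 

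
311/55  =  5 + 36/55 = 5.65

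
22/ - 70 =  - 1 + 24/35 = -0.31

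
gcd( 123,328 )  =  41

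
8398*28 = 235144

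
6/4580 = 3/2290= 0.00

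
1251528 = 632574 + 618954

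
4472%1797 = 878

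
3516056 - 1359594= 2156462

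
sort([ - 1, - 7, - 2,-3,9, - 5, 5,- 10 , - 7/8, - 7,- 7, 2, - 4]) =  [ - 10, - 7, - 7, - 7, - 5, - 4, - 3, - 2, - 1, - 7/8,2,5,9] 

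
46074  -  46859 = -785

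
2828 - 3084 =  - 256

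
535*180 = 96300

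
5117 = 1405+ 3712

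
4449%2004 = 441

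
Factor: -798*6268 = - 5001864 = - 2^3 *3^1*7^1*19^1*1567^1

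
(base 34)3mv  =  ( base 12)255b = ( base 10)4247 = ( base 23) 80f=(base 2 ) 1000010010111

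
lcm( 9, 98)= 882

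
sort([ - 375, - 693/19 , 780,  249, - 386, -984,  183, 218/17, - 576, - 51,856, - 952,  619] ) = [ - 984, - 952, - 576, - 386, - 375,-51, - 693/19,218/17,183,  249,619,780,856]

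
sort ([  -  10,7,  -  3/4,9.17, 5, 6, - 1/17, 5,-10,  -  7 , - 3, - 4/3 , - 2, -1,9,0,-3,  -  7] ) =[-10, - 10, - 7,-7, - 3, - 3, -2,  -  4/3, - 1, - 3/4, - 1/17, 0,  5,5,  6 , 7,9,  9.17] 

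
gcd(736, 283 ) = 1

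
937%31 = 7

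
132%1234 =132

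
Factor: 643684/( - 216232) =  - 899/302  =  -2^(- 1)*29^1*31^1*151^( - 1) 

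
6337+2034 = 8371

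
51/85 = 3/5 = 0.60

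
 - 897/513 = -299/171 = - 1.75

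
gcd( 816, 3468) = 204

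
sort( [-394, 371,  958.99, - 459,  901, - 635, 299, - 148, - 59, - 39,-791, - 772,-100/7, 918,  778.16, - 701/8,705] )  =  [-791,- 772,-635, - 459, - 394 , - 148, - 701/8, - 59,-39, - 100/7, 299, 371, 705  ,  778.16,  901, 918, 958.99 ]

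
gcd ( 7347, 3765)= 3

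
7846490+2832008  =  10678498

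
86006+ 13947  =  99953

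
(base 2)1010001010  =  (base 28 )N6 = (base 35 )ik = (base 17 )244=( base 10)650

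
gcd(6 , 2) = 2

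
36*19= 684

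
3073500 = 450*6830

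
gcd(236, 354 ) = 118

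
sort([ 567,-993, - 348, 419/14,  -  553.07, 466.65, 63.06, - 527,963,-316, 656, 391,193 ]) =[-993,- 553.07, - 527, - 348, - 316  ,  419/14, 63.06,  193,391 , 466.65,567,  656, 963 ] 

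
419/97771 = 419/97771 = 0.00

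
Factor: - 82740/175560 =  - 2^( - 1)*11^( - 1 ) * 19^(- 1) * 197^1 = - 197/418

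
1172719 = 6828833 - 5656114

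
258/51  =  86/17= 5.06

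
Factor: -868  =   - 2^2*7^1*31^1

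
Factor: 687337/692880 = 2^( - 4) * 3^ ( - 1) * 5^( - 1 )*7^1 * 149^1*659^1 * 2887^( - 1 ) 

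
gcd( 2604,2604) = 2604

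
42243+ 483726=525969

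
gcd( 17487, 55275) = 201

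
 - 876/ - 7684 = 219/1921  =  0.11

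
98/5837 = 98/5837 = 0.02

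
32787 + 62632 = 95419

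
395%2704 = 395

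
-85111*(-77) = 6553547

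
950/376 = 2 + 99/188  =  2.53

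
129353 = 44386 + 84967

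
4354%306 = 70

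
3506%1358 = 790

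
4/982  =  2/491  =  0.00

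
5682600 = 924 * 6150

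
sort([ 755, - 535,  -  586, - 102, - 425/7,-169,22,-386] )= [ - 586, - 535, - 386, - 169, - 102, - 425/7, 22,755] 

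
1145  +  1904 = 3049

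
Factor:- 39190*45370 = - 1778050300 =- 2^2*5^2*13^1*349^1 * 3919^1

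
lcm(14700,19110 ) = 191100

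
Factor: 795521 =379^1*2099^1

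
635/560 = 127/112 = 1.13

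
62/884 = 31/442   =  0.07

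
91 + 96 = 187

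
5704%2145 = 1414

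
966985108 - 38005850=928979258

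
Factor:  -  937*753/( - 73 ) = 705561/73 = 3^1*73^(-1)*251^1*937^1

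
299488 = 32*9359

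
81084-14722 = 66362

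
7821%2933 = 1955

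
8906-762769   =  -753863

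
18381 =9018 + 9363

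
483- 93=390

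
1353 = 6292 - 4939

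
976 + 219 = 1195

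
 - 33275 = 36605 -69880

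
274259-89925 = 184334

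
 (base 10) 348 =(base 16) 15c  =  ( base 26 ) da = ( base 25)dn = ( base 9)426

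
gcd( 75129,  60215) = 1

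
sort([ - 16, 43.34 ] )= [ - 16, 43.34] 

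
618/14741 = 618/14741 = 0.04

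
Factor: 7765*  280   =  2174200 = 2^3*5^2*7^1*1553^1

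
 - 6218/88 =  - 3109/44 = -  70.66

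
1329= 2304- 975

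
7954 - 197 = 7757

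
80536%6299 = 4948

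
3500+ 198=3698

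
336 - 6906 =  - 6570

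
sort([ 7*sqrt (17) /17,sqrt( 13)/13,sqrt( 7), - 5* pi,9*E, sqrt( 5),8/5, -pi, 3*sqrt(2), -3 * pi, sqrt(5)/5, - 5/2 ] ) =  [- 5*pi, - 3*pi, - pi,-5/2, sqrt( 13)/13 , sqrt( 5) /5, 8/5, 7*sqrt (17)/17, sqrt( 5),  sqrt(7),3*sqrt( 2), 9*E]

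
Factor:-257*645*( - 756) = 125318340 = 2^2*3^4*5^1 * 7^1*43^1*257^1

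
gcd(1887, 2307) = 3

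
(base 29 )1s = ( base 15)3C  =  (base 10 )57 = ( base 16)39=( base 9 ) 63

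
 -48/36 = - 2 + 2/3 = - 1.33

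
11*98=1078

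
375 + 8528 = 8903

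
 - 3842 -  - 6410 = 2568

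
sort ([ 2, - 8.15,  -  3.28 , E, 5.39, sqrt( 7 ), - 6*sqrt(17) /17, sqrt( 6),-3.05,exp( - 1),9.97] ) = [ - 8.15, -3.28, - 3.05, - 6*sqrt( 17 )/17, exp(-1 ), 2,sqrt( 6), sqrt( 7 ), E,  5.39,9.97] 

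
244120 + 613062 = 857182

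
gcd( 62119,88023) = 1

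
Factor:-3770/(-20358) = 3^(-3 ) * 5^1=5/27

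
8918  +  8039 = 16957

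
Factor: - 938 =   -  2^1* 7^1*67^1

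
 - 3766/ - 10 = 1883/5 = 376.60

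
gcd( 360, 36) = 36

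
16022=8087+7935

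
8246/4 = 2061 + 1/2=2061.50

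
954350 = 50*19087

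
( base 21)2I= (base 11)55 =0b111100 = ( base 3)2020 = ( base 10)60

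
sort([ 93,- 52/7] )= [  -  52/7,93] 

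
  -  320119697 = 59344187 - 379463884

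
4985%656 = 393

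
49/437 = 49/437 = 0.11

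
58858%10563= 6043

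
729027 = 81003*9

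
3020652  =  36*83907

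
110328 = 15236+95092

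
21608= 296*73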